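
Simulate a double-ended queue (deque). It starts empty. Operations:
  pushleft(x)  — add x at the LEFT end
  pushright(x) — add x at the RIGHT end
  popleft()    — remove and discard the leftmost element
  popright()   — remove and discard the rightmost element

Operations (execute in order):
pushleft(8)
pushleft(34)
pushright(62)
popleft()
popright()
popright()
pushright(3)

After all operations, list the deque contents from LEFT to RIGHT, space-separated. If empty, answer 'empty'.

pushleft(8): [8]
pushleft(34): [34, 8]
pushright(62): [34, 8, 62]
popleft(): [8, 62]
popright(): [8]
popright(): []
pushright(3): [3]

Answer: 3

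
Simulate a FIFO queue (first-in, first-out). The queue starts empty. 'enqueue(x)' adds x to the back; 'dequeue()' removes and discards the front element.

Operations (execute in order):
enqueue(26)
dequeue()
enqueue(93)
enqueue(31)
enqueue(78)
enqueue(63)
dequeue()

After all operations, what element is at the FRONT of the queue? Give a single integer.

enqueue(26): queue = [26]
dequeue(): queue = []
enqueue(93): queue = [93]
enqueue(31): queue = [93, 31]
enqueue(78): queue = [93, 31, 78]
enqueue(63): queue = [93, 31, 78, 63]
dequeue(): queue = [31, 78, 63]

Answer: 31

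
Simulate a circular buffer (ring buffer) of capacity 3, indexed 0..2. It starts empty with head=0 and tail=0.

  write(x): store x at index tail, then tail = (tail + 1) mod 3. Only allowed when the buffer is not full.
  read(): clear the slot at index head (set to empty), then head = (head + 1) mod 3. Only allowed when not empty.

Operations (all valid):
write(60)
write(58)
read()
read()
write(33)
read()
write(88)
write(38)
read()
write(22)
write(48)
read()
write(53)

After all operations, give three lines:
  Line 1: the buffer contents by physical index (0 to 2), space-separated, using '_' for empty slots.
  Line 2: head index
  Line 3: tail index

write(60): buf=[60 _ _], head=0, tail=1, size=1
write(58): buf=[60 58 _], head=0, tail=2, size=2
read(): buf=[_ 58 _], head=1, tail=2, size=1
read(): buf=[_ _ _], head=2, tail=2, size=0
write(33): buf=[_ _ 33], head=2, tail=0, size=1
read(): buf=[_ _ _], head=0, tail=0, size=0
write(88): buf=[88 _ _], head=0, tail=1, size=1
write(38): buf=[88 38 _], head=0, tail=2, size=2
read(): buf=[_ 38 _], head=1, tail=2, size=1
write(22): buf=[_ 38 22], head=1, tail=0, size=2
write(48): buf=[48 38 22], head=1, tail=1, size=3
read(): buf=[48 _ 22], head=2, tail=1, size=2
write(53): buf=[48 53 22], head=2, tail=2, size=3

Answer: 48 53 22
2
2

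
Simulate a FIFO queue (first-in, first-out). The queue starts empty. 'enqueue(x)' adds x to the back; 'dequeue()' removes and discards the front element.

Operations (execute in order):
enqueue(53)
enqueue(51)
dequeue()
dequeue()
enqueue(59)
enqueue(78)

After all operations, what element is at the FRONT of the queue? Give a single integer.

enqueue(53): queue = [53]
enqueue(51): queue = [53, 51]
dequeue(): queue = [51]
dequeue(): queue = []
enqueue(59): queue = [59]
enqueue(78): queue = [59, 78]

Answer: 59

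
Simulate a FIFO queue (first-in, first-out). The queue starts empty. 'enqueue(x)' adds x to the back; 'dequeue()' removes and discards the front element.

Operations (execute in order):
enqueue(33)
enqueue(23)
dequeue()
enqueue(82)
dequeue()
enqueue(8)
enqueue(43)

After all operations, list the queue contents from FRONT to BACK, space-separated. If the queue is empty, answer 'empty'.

enqueue(33): [33]
enqueue(23): [33, 23]
dequeue(): [23]
enqueue(82): [23, 82]
dequeue(): [82]
enqueue(8): [82, 8]
enqueue(43): [82, 8, 43]

Answer: 82 8 43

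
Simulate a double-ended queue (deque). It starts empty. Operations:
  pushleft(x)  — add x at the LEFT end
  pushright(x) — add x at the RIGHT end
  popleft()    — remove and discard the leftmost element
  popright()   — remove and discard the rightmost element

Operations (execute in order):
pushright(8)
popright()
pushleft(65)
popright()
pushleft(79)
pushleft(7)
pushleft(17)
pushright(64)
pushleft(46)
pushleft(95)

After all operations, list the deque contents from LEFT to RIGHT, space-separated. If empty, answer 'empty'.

pushright(8): [8]
popright(): []
pushleft(65): [65]
popright(): []
pushleft(79): [79]
pushleft(7): [7, 79]
pushleft(17): [17, 7, 79]
pushright(64): [17, 7, 79, 64]
pushleft(46): [46, 17, 7, 79, 64]
pushleft(95): [95, 46, 17, 7, 79, 64]

Answer: 95 46 17 7 79 64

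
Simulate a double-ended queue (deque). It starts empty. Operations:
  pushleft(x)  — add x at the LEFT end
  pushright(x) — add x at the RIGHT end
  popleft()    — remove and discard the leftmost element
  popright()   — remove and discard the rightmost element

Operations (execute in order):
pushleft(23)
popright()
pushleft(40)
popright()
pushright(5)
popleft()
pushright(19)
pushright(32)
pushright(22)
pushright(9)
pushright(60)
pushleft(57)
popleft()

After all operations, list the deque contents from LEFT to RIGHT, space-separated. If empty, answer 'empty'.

pushleft(23): [23]
popright(): []
pushleft(40): [40]
popright(): []
pushright(5): [5]
popleft(): []
pushright(19): [19]
pushright(32): [19, 32]
pushright(22): [19, 32, 22]
pushright(9): [19, 32, 22, 9]
pushright(60): [19, 32, 22, 9, 60]
pushleft(57): [57, 19, 32, 22, 9, 60]
popleft(): [19, 32, 22, 9, 60]

Answer: 19 32 22 9 60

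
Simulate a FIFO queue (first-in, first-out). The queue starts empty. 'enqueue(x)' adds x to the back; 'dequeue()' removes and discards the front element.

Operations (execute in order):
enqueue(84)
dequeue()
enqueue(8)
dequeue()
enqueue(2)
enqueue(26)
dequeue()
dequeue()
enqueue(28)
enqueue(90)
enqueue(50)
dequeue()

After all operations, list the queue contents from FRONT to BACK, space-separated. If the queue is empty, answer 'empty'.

Answer: 90 50

Derivation:
enqueue(84): [84]
dequeue(): []
enqueue(8): [8]
dequeue(): []
enqueue(2): [2]
enqueue(26): [2, 26]
dequeue(): [26]
dequeue(): []
enqueue(28): [28]
enqueue(90): [28, 90]
enqueue(50): [28, 90, 50]
dequeue(): [90, 50]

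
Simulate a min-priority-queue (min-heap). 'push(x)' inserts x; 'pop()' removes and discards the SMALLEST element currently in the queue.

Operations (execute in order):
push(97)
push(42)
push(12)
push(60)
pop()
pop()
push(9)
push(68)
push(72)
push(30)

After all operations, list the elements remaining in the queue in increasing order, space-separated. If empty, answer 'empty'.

push(97): heap contents = [97]
push(42): heap contents = [42, 97]
push(12): heap contents = [12, 42, 97]
push(60): heap contents = [12, 42, 60, 97]
pop() → 12: heap contents = [42, 60, 97]
pop() → 42: heap contents = [60, 97]
push(9): heap contents = [9, 60, 97]
push(68): heap contents = [9, 60, 68, 97]
push(72): heap contents = [9, 60, 68, 72, 97]
push(30): heap contents = [9, 30, 60, 68, 72, 97]

Answer: 9 30 60 68 72 97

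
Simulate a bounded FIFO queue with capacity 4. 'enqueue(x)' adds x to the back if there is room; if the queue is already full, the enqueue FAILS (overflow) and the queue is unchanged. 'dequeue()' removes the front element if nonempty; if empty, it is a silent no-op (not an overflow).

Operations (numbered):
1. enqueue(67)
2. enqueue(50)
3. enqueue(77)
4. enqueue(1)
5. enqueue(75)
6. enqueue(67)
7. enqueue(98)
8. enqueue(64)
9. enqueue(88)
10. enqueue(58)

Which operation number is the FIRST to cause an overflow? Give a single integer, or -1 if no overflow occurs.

Answer: 5

Derivation:
1. enqueue(67): size=1
2. enqueue(50): size=2
3. enqueue(77): size=3
4. enqueue(1): size=4
5. enqueue(75): size=4=cap → OVERFLOW (fail)
6. enqueue(67): size=4=cap → OVERFLOW (fail)
7. enqueue(98): size=4=cap → OVERFLOW (fail)
8. enqueue(64): size=4=cap → OVERFLOW (fail)
9. enqueue(88): size=4=cap → OVERFLOW (fail)
10. enqueue(58): size=4=cap → OVERFLOW (fail)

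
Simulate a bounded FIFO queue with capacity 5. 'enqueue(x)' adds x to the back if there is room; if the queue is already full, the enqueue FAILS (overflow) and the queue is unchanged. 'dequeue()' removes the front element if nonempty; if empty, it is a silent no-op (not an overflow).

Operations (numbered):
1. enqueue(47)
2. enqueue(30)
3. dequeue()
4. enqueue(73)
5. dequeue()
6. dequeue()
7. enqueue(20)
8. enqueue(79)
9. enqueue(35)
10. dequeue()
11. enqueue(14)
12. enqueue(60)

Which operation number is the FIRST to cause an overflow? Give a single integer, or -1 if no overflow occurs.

Answer: -1

Derivation:
1. enqueue(47): size=1
2. enqueue(30): size=2
3. dequeue(): size=1
4. enqueue(73): size=2
5. dequeue(): size=1
6. dequeue(): size=0
7. enqueue(20): size=1
8. enqueue(79): size=2
9. enqueue(35): size=3
10. dequeue(): size=2
11. enqueue(14): size=3
12. enqueue(60): size=4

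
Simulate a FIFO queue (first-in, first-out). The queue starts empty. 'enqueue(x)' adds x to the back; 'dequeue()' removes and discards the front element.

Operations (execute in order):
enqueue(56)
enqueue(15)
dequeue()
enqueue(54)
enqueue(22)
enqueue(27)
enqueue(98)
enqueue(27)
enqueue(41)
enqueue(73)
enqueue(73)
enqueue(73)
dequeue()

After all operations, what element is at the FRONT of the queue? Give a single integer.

enqueue(56): queue = [56]
enqueue(15): queue = [56, 15]
dequeue(): queue = [15]
enqueue(54): queue = [15, 54]
enqueue(22): queue = [15, 54, 22]
enqueue(27): queue = [15, 54, 22, 27]
enqueue(98): queue = [15, 54, 22, 27, 98]
enqueue(27): queue = [15, 54, 22, 27, 98, 27]
enqueue(41): queue = [15, 54, 22, 27, 98, 27, 41]
enqueue(73): queue = [15, 54, 22, 27, 98, 27, 41, 73]
enqueue(73): queue = [15, 54, 22, 27, 98, 27, 41, 73, 73]
enqueue(73): queue = [15, 54, 22, 27, 98, 27, 41, 73, 73, 73]
dequeue(): queue = [54, 22, 27, 98, 27, 41, 73, 73, 73]

Answer: 54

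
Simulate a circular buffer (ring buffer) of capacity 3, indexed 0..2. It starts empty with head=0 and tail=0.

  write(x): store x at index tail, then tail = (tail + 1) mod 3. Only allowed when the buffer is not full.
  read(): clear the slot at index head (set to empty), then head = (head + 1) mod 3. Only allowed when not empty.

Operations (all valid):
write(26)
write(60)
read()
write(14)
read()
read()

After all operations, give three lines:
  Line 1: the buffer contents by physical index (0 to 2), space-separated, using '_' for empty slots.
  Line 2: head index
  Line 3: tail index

write(26): buf=[26 _ _], head=0, tail=1, size=1
write(60): buf=[26 60 _], head=0, tail=2, size=2
read(): buf=[_ 60 _], head=1, tail=2, size=1
write(14): buf=[_ 60 14], head=1, tail=0, size=2
read(): buf=[_ _ 14], head=2, tail=0, size=1
read(): buf=[_ _ _], head=0, tail=0, size=0

Answer: _ _ _
0
0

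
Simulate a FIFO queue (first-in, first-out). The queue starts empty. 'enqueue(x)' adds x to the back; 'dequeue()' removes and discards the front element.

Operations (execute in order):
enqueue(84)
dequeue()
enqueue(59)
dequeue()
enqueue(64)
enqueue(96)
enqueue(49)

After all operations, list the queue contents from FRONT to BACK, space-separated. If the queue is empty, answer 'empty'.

Answer: 64 96 49

Derivation:
enqueue(84): [84]
dequeue(): []
enqueue(59): [59]
dequeue(): []
enqueue(64): [64]
enqueue(96): [64, 96]
enqueue(49): [64, 96, 49]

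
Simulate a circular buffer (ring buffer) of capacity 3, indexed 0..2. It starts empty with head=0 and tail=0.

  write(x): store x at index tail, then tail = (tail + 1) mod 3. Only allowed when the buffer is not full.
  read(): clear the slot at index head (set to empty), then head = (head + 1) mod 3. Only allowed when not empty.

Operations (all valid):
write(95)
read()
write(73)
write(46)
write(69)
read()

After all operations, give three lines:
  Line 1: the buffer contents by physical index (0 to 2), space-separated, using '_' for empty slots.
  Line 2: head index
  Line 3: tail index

write(95): buf=[95 _ _], head=0, tail=1, size=1
read(): buf=[_ _ _], head=1, tail=1, size=0
write(73): buf=[_ 73 _], head=1, tail=2, size=1
write(46): buf=[_ 73 46], head=1, tail=0, size=2
write(69): buf=[69 73 46], head=1, tail=1, size=3
read(): buf=[69 _ 46], head=2, tail=1, size=2

Answer: 69 _ 46
2
1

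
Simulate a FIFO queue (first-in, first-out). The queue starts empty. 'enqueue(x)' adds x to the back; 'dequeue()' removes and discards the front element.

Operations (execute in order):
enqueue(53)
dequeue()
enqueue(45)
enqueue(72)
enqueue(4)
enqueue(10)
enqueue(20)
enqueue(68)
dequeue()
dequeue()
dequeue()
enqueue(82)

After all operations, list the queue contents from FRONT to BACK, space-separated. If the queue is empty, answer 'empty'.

enqueue(53): [53]
dequeue(): []
enqueue(45): [45]
enqueue(72): [45, 72]
enqueue(4): [45, 72, 4]
enqueue(10): [45, 72, 4, 10]
enqueue(20): [45, 72, 4, 10, 20]
enqueue(68): [45, 72, 4, 10, 20, 68]
dequeue(): [72, 4, 10, 20, 68]
dequeue(): [4, 10, 20, 68]
dequeue(): [10, 20, 68]
enqueue(82): [10, 20, 68, 82]

Answer: 10 20 68 82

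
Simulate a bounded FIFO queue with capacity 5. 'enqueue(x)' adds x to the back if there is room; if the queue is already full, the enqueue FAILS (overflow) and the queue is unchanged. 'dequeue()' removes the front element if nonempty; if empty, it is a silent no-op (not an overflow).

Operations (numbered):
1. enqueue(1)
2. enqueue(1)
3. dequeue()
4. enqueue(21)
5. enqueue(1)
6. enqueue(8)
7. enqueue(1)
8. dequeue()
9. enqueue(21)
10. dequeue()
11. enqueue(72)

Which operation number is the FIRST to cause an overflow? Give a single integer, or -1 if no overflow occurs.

1. enqueue(1): size=1
2. enqueue(1): size=2
3. dequeue(): size=1
4. enqueue(21): size=2
5. enqueue(1): size=3
6. enqueue(8): size=4
7. enqueue(1): size=5
8. dequeue(): size=4
9. enqueue(21): size=5
10. dequeue(): size=4
11. enqueue(72): size=5

Answer: -1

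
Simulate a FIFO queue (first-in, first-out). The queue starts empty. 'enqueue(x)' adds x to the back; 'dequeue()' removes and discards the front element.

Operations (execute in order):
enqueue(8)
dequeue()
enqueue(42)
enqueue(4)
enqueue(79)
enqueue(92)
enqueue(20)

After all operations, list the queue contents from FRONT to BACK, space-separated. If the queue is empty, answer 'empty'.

enqueue(8): [8]
dequeue(): []
enqueue(42): [42]
enqueue(4): [42, 4]
enqueue(79): [42, 4, 79]
enqueue(92): [42, 4, 79, 92]
enqueue(20): [42, 4, 79, 92, 20]

Answer: 42 4 79 92 20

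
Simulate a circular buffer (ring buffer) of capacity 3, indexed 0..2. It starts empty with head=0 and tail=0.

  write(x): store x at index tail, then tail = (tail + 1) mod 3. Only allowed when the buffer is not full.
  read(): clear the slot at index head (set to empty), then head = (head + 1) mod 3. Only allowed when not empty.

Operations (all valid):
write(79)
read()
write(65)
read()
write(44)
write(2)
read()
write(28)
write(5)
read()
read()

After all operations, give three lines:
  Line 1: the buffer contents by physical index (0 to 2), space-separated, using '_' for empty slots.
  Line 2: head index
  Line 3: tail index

write(79): buf=[79 _ _], head=0, tail=1, size=1
read(): buf=[_ _ _], head=1, tail=1, size=0
write(65): buf=[_ 65 _], head=1, tail=2, size=1
read(): buf=[_ _ _], head=2, tail=2, size=0
write(44): buf=[_ _ 44], head=2, tail=0, size=1
write(2): buf=[2 _ 44], head=2, tail=1, size=2
read(): buf=[2 _ _], head=0, tail=1, size=1
write(28): buf=[2 28 _], head=0, tail=2, size=2
write(5): buf=[2 28 5], head=0, tail=0, size=3
read(): buf=[_ 28 5], head=1, tail=0, size=2
read(): buf=[_ _ 5], head=2, tail=0, size=1

Answer: _ _ 5
2
0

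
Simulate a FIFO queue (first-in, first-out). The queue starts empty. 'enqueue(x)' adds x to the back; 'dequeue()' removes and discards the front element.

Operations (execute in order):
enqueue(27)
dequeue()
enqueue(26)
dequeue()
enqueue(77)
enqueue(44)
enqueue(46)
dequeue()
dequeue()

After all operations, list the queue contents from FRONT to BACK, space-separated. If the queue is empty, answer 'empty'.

Answer: 46

Derivation:
enqueue(27): [27]
dequeue(): []
enqueue(26): [26]
dequeue(): []
enqueue(77): [77]
enqueue(44): [77, 44]
enqueue(46): [77, 44, 46]
dequeue(): [44, 46]
dequeue(): [46]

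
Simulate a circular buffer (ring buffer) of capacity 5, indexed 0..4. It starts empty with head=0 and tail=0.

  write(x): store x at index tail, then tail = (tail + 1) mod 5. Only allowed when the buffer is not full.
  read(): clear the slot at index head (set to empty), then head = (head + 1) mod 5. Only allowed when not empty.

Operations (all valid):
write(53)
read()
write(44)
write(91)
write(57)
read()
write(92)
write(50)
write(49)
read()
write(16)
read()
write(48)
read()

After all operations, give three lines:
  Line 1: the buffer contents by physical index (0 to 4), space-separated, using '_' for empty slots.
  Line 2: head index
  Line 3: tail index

Answer: 50 49 16 48 _
0
4

Derivation:
write(53): buf=[53 _ _ _ _], head=0, tail=1, size=1
read(): buf=[_ _ _ _ _], head=1, tail=1, size=0
write(44): buf=[_ 44 _ _ _], head=1, tail=2, size=1
write(91): buf=[_ 44 91 _ _], head=1, tail=3, size=2
write(57): buf=[_ 44 91 57 _], head=1, tail=4, size=3
read(): buf=[_ _ 91 57 _], head=2, tail=4, size=2
write(92): buf=[_ _ 91 57 92], head=2, tail=0, size=3
write(50): buf=[50 _ 91 57 92], head=2, tail=1, size=4
write(49): buf=[50 49 91 57 92], head=2, tail=2, size=5
read(): buf=[50 49 _ 57 92], head=3, tail=2, size=4
write(16): buf=[50 49 16 57 92], head=3, tail=3, size=5
read(): buf=[50 49 16 _ 92], head=4, tail=3, size=4
write(48): buf=[50 49 16 48 92], head=4, tail=4, size=5
read(): buf=[50 49 16 48 _], head=0, tail=4, size=4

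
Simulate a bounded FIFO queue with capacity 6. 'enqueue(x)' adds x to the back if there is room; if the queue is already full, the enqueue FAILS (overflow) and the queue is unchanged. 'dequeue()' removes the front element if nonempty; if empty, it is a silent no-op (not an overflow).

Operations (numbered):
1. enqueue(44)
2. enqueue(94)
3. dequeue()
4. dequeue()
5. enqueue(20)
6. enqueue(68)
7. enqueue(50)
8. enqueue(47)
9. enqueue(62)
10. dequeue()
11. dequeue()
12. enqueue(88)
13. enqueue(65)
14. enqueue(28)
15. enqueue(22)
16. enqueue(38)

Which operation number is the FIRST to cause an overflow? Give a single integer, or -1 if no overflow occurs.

Answer: 15

Derivation:
1. enqueue(44): size=1
2. enqueue(94): size=2
3. dequeue(): size=1
4. dequeue(): size=0
5. enqueue(20): size=1
6. enqueue(68): size=2
7. enqueue(50): size=3
8. enqueue(47): size=4
9. enqueue(62): size=5
10. dequeue(): size=4
11. dequeue(): size=3
12. enqueue(88): size=4
13. enqueue(65): size=5
14. enqueue(28): size=6
15. enqueue(22): size=6=cap → OVERFLOW (fail)
16. enqueue(38): size=6=cap → OVERFLOW (fail)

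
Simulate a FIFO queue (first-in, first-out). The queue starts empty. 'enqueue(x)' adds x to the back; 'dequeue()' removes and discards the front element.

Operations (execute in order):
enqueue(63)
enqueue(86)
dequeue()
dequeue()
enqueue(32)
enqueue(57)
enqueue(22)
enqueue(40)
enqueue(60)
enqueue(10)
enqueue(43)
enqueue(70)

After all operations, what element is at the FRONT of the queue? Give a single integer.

enqueue(63): queue = [63]
enqueue(86): queue = [63, 86]
dequeue(): queue = [86]
dequeue(): queue = []
enqueue(32): queue = [32]
enqueue(57): queue = [32, 57]
enqueue(22): queue = [32, 57, 22]
enqueue(40): queue = [32, 57, 22, 40]
enqueue(60): queue = [32, 57, 22, 40, 60]
enqueue(10): queue = [32, 57, 22, 40, 60, 10]
enqueue(43): queue = [32, 57, 22, 40, 60, 10, 43]
enqueue(70): queue = [32, 57, 22, 40, 60, 10, 43, 70]

Answer: 32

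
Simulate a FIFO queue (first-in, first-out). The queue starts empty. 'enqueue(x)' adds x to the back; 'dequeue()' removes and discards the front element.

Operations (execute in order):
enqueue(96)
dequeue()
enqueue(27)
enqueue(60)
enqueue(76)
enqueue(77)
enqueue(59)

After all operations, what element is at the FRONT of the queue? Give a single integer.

enqueue(96): queue = [96]
dequeue(): queue = []
enqueue(27): queue = [27]
enqueue(60): queue = [27, 60]
enqueue(76): queue = [27, 60, 76]
enqueue(77): queue = [27, 60, 76, 77]
enqueue(59): queue = [27, 60, 76, 77, 59]

Answer: 27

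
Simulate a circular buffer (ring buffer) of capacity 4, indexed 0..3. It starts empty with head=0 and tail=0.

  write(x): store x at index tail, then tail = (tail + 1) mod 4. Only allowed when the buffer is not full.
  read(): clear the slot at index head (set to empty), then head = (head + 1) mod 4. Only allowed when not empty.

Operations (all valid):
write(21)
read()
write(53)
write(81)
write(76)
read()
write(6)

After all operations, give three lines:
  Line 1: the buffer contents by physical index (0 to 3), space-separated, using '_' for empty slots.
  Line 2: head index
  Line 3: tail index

Answer: 6 _ 81 76
2
1

Derivation:
write(21): buf=[21 _ _ _], head=0, tail=1, size=1
read(): buf=[_ _ _ _], head=1, tail=1, size=0
write(53): buf=[_ 53 _ _], head=1, tail=2, size=1
write(81): buf=[_ 53 81 _], head=1, tail=3, size=2
write(76): buf=[_ 53 81 76], head=1, tail=0, size=3
read(): buf=[_ _ 81 76], head=2, tail=0, size=2
write(6): buf=[6 _ 81 76], head=2, tail=1, size=3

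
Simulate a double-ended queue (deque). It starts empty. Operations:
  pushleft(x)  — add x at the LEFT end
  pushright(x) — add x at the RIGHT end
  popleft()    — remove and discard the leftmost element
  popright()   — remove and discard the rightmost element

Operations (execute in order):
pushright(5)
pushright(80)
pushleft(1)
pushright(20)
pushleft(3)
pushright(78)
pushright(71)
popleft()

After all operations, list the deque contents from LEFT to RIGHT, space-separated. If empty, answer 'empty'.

pushright(5): [5]
pushright(80): [5, 80]
pushleft(1): [1, 5, 80]
pushright(20): [1, 5, 80, 20]
pushleft(3): [3, 1, 5, 80, 20]
pushright(78): [3, 1, 5, 80, 20, 78]
pushright(71): [3, 1, 5, 80, 20, 78, 71]
popleft(): [1, 5, 80, 20, 78, 71]

Answer: 1 5 80 20 78 71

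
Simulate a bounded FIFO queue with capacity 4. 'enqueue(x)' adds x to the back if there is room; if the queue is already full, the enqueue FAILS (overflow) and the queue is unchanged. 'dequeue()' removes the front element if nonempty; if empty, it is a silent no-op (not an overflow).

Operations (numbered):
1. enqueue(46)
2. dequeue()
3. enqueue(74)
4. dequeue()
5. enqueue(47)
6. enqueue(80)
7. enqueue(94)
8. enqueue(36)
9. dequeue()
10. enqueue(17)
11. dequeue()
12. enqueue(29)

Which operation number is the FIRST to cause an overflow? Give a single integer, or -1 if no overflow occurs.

1. enqueue(46): size=1
2. dequeue(): size=0
3. enqueue(74): size=1
4. dequeue(): size=0
5. enqueue(47): size=1
6. enqueue(80): size=2
7. enqueue(94): size=3
8. enqueue(36): size=4
9. dequeue(): size=3
10. enqueue(17): size=4
11. dequeue(): size=3
12. enqueue(29): size=4

Answer: -1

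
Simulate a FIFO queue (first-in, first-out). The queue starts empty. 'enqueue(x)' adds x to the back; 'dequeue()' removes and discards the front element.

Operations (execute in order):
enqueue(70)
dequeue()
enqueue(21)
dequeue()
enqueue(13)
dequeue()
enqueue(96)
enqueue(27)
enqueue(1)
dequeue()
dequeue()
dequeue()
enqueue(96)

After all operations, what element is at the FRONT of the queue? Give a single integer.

Answer: 96

Derivation:
enqueue(70): queue = [70]
dequeue(): queue = []
enqueue(21): queue = [21]
dequeue(): queue = []
enqueue(13): queue = [13]
dequeue(): queue = []
enqueue(96): queue = [96]
enqueue(27): queue = [96, 27]
enqueue(1): queue = [96, 27, 1]
dequeue(): queue = [27, 1]
dequeue(): queue = [1]
dequeue(): queue = []
enqueue(96): queue = [96]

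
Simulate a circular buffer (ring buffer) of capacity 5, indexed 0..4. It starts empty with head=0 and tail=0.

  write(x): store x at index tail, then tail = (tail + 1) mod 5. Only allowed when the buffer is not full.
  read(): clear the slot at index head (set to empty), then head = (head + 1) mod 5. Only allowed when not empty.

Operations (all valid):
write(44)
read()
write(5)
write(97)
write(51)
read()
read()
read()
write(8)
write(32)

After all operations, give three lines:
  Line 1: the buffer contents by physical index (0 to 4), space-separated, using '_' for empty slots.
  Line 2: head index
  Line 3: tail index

write(44): buf=[44 _ _ _ _], head=0, tail=1, size=1
read(): buf=[_ _ _ _ _], head=1, tail=1, size=0
write(5): buf=[_ 5 _ _ _], head=1, tail=2, size=1
write(97): buf=[_ 5 97 _ _], head=1, tail=3, size=2
write(51): buf=[_ 5 97 51 _], head=1, tail=4, size=3
read(): buf=[_ _ 97 51 _], head=2, tail=4, size=2
read(): buf=[_ _ _ 51 _], head=3, tail=4, size=1
read(): buf=[_ _ _ _ _], head=4, tail=4, size=0
write(8): buf=[_ _ _ _ 8], head=4, tail=0, size=1
write(32): buf=[32 _ _ _ 8], head=4, tail=1, size=2

Answer: 32 _ _ _ 8
4
1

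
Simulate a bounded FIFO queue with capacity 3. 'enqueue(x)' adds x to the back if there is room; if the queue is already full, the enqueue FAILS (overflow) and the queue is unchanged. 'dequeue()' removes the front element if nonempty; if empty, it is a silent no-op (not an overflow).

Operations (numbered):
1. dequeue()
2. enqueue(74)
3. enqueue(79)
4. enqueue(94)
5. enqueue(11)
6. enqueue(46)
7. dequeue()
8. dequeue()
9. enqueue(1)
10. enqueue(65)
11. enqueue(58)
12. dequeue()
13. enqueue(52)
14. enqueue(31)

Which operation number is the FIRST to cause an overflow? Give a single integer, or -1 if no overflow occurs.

Answer: 5

Derivation:
1. dequeue(): empty, no-op, size=0
2. enqueue(74): size=1
3. enqueue(79): size=2
4. enqueue(94): size=3
5. enqueue(11): size=3=cap → OVERFLOW (fail)
6. enqueue(46): size=3=cap → OVERFLOW (fail)
7. dequeue(): size=2
8. dequeue(): size=1
9. enqueue(1): size=2
10. enqueue(65): size=3
11. enqueue(58): size=3=cap → OVERFLOW (fail)
12. dequeue(): size=2
13. enqueue(52): size=3
14. enqueue(31): size=3=cap → OVERFLOW (fail)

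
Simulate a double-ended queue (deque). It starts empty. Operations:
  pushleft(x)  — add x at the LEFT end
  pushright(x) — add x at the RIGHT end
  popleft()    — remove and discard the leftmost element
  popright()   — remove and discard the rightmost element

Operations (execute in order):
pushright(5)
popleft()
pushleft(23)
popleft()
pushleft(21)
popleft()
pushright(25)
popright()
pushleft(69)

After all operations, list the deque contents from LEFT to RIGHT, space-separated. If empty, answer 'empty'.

pushright(5): [5]
popleft(): []
pushleft(23): [23]
popleft(): []
pushleft(21): [21]
popleft(): []
pushright(25): [25]
popright(): []
pushleft(69): [69]

Answer: 69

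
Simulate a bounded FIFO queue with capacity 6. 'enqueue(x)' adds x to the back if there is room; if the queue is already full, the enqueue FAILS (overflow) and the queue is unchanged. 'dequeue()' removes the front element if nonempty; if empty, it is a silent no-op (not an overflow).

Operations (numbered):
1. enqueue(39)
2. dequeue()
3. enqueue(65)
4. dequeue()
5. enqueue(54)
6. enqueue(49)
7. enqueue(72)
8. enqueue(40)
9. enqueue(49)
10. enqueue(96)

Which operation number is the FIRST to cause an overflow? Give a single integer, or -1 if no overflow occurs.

1. enqueue(39): size=1
2. dequeue(): size=0
3. enqueue(65): size=1
4. dequeue(): size=0
5. enqueue(54): size=1
6. enqueue(49): size=2
7. enqueue(72): size=3
8. enqueue(40): size=4
9. enqueue(49): size=5
10. enqueue(96): size=6

Answer: -1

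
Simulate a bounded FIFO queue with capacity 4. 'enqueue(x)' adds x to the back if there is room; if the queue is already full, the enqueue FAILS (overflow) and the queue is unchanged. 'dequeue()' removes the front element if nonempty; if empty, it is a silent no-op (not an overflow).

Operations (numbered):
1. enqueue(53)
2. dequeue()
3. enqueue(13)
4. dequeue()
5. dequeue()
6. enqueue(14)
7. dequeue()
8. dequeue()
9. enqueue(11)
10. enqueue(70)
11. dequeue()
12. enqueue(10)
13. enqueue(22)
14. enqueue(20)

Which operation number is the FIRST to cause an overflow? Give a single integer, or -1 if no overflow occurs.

Answer: -1

Derivation:
1. enqueue(53): size=1
2. dequeue(): size=0
3. enqueue(13): size=1
4. dequeue(): size=0
5. dequeue(): empty, no-op, size=0
6. enqueue(14): size=1
7. dequeue(): size=0
8. dequeue(): empty, no-op, size=0
9. enqueue(11): size=1
10. enqueue(70): size=2
11. dequeue(): size=1
12. enqueue(10): size=2
13. enqueue(22): size=3
14. enqueue(20): size=4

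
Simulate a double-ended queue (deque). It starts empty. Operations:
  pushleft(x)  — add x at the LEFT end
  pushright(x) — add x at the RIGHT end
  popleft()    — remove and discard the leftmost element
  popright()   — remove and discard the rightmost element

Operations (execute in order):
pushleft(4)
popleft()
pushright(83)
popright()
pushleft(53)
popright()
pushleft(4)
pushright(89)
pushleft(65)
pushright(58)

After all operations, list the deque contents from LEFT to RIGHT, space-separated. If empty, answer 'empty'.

Answer: 65 4 89 58

Derivation:
pushleft(4): [4]
popleft(): []
pushright(83): [83]
popright(): []
pushleft(53): [53]
popright(): []
pushleft(4): [4]
pushright(89): [4, 89]
pushleft(65): [65, 4, 89]
pushright(58): [65, 4, 89, 58]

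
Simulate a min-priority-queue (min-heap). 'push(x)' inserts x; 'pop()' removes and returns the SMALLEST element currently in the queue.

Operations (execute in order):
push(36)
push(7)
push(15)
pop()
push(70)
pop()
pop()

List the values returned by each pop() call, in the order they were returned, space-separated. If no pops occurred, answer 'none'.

push(36): heap contents = [36]
push(7): heap contents = [7, 36]
push(15): heap contents = [7, 15, 36]
pop() → 7: heap contents = [15, 36]
push(70): heap contents = [15, 36, 70]
pop() → 15: heap contents = [36, 70]
pop() → 36: heap contents = [70]

Answer: 7 15 36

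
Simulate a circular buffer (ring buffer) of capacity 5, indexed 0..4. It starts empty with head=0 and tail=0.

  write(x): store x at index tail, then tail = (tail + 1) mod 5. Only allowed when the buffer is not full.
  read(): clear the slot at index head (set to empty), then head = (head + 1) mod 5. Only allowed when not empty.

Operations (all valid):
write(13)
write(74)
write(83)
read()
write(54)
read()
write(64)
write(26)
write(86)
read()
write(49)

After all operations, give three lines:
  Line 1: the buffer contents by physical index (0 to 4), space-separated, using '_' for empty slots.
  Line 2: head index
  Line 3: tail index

write(13): buf=[13 _ _ _ _], head=0, tail=1, size=1
write(74): buf=[13 74 _ _ _], head=0, tail=2, size=2
write(83): buf=[13 74 83 _ _], head=0, tail=3, size=3
read(): buf=[_ 74 83 _ _], head=1, tail=3, size=2
write(54): buf=[_ 74 83 54 _], head=1, tail=4, size=3
read(): buf=[_ _ 83 54 _], head=2, tail=4, size=2
write(64): buf=[_ _ 83 54 64], head=2, tail=0, size=3
write(26): buf=[26 _ 83 54 64], head=2, tail=1, size=4
write(86): buf=[26 86 83 54 64], head=2, tail=2, size=5
read(): buf=[26 86 _ 54 64], head=3, tail=2, size=4
write(49): buf=[26 86 49 54 64], head=3, tail=3, size=5

Answer: 26 86 49 54 64
3
3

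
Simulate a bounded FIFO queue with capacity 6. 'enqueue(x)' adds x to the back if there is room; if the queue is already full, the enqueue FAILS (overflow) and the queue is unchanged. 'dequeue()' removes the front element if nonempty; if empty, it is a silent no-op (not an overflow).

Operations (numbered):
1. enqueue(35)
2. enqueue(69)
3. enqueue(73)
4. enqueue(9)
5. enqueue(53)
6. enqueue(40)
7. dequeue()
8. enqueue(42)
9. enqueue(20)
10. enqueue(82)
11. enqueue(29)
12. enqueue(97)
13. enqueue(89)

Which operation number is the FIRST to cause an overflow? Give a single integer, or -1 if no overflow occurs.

1. enqueue(35): size=1
2. enqueue(69): size=2
3. enqueue(73): size=3
4. enqueue(9): size=4
5. enqueue(53): size=5
6. enqueue(40): size=6
7. dequeue(): size=5
8. enqueue(42): size=6
9. enqueue(20): size=6=cap → OVERFLOW (fail)
10. enqueue(82): size=6=cap → OVERFLOW (fail)
11. enqueue(29): size=6=cap → OVERFLOW (fail)
12. enqueue(97): size=6=cap → OVERFLOW (fail)
13. enqueue(89): size=6=cap → OVERFLOW (fail)

Answer: 9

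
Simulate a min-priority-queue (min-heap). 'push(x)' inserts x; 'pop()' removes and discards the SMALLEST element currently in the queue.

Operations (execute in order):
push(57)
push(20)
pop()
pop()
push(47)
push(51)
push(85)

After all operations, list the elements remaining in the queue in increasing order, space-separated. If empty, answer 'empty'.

push(57): heap contents = [57]
push(20): heap contents = [20, 57]
pop() → 20: heap contents = [57]
pop() → 57: heap contents = []
push(47): heap contents = [47]
push(51): heap contents = [47, 51]
push(85): heap contents = [47, 51, 85]

Answer: 47 51 85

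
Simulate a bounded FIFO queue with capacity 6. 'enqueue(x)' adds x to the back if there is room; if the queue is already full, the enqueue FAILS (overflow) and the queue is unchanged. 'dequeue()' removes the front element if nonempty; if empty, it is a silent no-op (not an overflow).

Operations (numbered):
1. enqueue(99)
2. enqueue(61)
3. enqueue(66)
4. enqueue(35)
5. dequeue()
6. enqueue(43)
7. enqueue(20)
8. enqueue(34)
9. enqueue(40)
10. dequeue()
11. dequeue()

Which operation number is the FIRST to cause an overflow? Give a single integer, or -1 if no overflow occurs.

Answer: 9

Derivation:
1. enqueue(99): size=1
2. enqueue(61): size=2
3. enqueue(66): size=3
4. enqueue(35): size=4
5. dequeue(): size=3
6. enqueue(43): size=4
7. enqueue(20): size=5
8. enqueue(34): size=6
9. enqueue(40): size=6=cap → OVERFLOW (fail)
10. dequeue(): size=5
11. dequeue(): size=4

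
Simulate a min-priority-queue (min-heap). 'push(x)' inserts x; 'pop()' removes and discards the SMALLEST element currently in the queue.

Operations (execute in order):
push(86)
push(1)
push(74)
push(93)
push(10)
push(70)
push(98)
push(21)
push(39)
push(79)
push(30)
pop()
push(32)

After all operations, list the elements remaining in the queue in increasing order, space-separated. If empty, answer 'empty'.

Answer: 10 21 30 32 39 70 74 79 86 93 98

Derivation:
push(86): heap contents = [86]
push(1): heap contents = [1, 86]
push(74): heap contents = [1, 74, 86]
push(93): heap contents = [1, 74, 86, 93]
push(10): heap contents = [1, 10, 74, 86, 93]
push(70): heap contents = [1, 10, 70, 74, 86, 93]
push(98): heap contents = [1, 10, 70, 74, 86, 93, 98]
push(21): heap contents = [1, 10, 21, 70, 74, 86, 93, 98]
push(39): heap contents = [1, 10, 21, 39, 70, 74, 86, 93, 98]
push(79): heap contents = [1, 10, 21, 39, 70, 74, 79, 86, 93, 98]
push(30): heap contents = [1, 10, 21, 30, 39, 70, 74, 79, 86, 93, 98]
pop() → 1: heap contents = [10, 21, 30, 39, 70, 74, 79, 86, 93, 98]
push(32): heap contents = [10, 21, 30, 32, 39, 70, 74, 79, 86, 93, 98]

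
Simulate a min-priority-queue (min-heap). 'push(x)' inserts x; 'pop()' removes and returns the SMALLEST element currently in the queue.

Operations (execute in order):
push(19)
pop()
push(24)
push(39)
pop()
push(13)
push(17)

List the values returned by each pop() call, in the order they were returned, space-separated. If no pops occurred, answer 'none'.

push(19): heap contents = [19]
pop() → 19: heap contents = []
push(24): heap contents = [24]
push(39): heap contents = [24, 39]
pop() → 24: heap contents = [39]
push(13): heap contents = [13, 39]
push(17): heap contents = [13, 17, 39]

Answer: 19 24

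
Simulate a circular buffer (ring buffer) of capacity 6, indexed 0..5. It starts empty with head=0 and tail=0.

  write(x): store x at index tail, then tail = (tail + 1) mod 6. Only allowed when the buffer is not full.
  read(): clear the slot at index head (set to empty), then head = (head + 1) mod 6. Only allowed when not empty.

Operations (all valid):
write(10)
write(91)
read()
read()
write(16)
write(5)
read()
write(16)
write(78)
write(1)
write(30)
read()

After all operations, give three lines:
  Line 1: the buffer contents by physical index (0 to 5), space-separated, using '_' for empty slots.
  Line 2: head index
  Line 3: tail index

write(10): buf=[10 _ _ _ _ _], head=0, tail=1, size=1
write(91): buf=[10 91 _ _ _ _], head=0, tail=2, size=2
read(): buf=[_ 91 _ _ _ _], head=1, tail=2, size=1
read(): buf=[_ _ _ _ _ _], head=2, tail=2, size=0
write(16): buf=[_ _ 16 _ _ _], head=2, tail=3, size=1
write(5): buf=[_ _ 16 5 _ _], head=2, tail=4, size=2
read(): buf=[_ _ _ 5 _ _], head=3, tail=4, size=1
write(16): buf=[_ _ _ 5 16 _], head=3, tail=5, size=2
write(78): buf=[_ _ _ 5 16 78], head=3, tail=0, size=3
write(1): buf=[1 _ _ 5 16 78], head=3, tail=1, size=4
write(30): buf=[1 30 _ 5 16 78], head=3, tail=2, size=5
read(): buf=[1 30 _ _ 16 78], head=4, tail=2, size=4

Answer: 1 30 _ _ 16 78
4
2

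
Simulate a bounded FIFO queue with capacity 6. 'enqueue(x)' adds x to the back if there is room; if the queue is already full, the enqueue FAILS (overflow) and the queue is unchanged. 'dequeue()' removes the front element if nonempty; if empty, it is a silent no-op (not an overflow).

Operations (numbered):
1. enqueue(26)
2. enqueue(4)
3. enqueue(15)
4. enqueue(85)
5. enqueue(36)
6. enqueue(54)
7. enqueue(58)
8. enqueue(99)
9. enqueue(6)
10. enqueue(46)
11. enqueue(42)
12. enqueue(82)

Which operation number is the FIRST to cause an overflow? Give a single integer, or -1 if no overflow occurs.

1. enqueue(26): size=1
2. enqueue(4): size=2
3. enqueue(15): size=3
4. enqueue(85): size=4
5. enqueue(36): size=5
6. enqueue(54): size=6
7. enqueue(58): size=6=cap → OVERFLOW (fail)
8. enqueue(99): size=6=cap → OVERFLOW (fail)
9. enqueue(6): size=6=cap → OVERFLOW (fail)
10. enqueue(46): size=6=cap → OVERFLOW (fail)
11. enqueue(42): size=6=cap → OVERFLOW (fail)
12. enqueue(82): size=6=cap → OVERFLOW (fail)

Answer: 7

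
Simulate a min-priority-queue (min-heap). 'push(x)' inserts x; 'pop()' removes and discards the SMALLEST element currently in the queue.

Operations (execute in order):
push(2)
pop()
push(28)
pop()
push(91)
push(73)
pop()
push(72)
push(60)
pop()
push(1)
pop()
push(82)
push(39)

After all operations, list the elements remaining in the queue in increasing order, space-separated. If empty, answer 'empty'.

push(2): heap contents = [2]
pop() → 2: heap contents = []
push(28): heap contents = [28]
pop() → 28: heap contents = []
push(91): heap contents = [91]
push(73): heap contents = [73, 91]
pop() → 73: heap contents = [91]
push(72): heap contents = [72, 91]
push(60): heap contents = [60, 72, 91]
pop() → 60: heap contents = [72, 91]
push(1): heap contents = [1, 72, 91]
pop() → 1: heap contents = [72, 91]
push(82): heap contents = [72, 82, 91]
push(39): heap contents = [39, 72, 82, 91]

Answer: 39 72 82 91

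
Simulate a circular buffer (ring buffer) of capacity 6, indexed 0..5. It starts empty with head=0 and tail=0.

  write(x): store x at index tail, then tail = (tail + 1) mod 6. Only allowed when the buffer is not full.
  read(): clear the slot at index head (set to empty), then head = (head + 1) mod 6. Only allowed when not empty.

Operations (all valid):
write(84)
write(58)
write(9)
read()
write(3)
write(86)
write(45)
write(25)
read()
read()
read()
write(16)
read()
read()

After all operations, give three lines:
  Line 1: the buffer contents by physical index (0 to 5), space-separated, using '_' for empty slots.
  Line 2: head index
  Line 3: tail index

write(84): buf=[84 _ _ _ _ _], head=0, tail=1, size=1
write(58): buf=[84 58 _ _ _ _], head=0, tail=2, size=2
write(9): buf=[84 58 9 _ _ _], head=0, tail=3, size=3
read(): buf=[_ 58 9 _ _ _], head=1, tail=3, size=2
write(3): buf=[_ 58 9 3 _ _], head=1, tail=4, size=3
write(86): buf=[_ 58 9 3 86 _], head=1, tail=5, size=4
write(45): buf=[_ 58 9 3 86 45], head=1, tail=0, size=5
write(25): buf=[25 58 9 3 86 45], head=1, tail=1, size=6
read(): buf=[25 _ 9 3 86 45], head=2, tail=1, size=5
read(): buf=[25 _ _ 3 86 45], head=3, tail=1, size=4
read(): buf=[25 _ _ _ 86 45], head=4, tail=1, size=3
write(16): buf=[25 16 _ _ 86 45], head=4, tail=2, size=4
read(): buf=[25 16 _ _ _ 45], head=5, tail=2, size=3
read(): buf=[25 16 _ _ _ _], head=0, tail=2, size=2

Answer: 25 16 _ _ _ _
0
2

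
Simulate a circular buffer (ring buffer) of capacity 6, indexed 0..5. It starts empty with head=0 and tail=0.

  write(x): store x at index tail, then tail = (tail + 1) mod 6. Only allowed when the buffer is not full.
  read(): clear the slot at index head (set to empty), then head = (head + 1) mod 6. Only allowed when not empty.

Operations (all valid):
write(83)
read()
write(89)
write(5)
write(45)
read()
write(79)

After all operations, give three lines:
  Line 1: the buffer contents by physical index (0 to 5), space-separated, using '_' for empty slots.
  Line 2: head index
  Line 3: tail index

Answer: _ _ 5 45 79 _
2
5

Derivation:
write(83): buf=[83 _ _ _ _ _], head=0, tail=1, size=1
read(): buf=[_ _ _ _ _ _], head=1, tail=1, size=0
write(89): buf=[_ 89 _ _ _ _], head=1, tail=2, size=1
write(5): buf=[_ 89 5 _ _ _], head=1, tail=3, size=2
write(45): buf=[_ 89 5 45 _ _], head=1, tail=4, size=3
read(): buf=[_ _ 5 45 _ _], head=2, tail=4, size=2
write(79): buf=[_ _ 5 45 79 _], head=2, tail=5, size=3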